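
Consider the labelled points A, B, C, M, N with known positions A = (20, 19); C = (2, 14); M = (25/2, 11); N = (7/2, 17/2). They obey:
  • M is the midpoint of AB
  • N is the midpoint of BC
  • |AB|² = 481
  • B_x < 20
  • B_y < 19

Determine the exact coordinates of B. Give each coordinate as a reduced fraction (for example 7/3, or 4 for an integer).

B = (5, 3)

1. B_x = 5  [B = 2·M−A = 2·(25/2, 11)−(20, 19)]
2. B_y = 3  [B = 2·M−A = 2·(25/2, 11)−(20, 19)]
   so B = (5, 3)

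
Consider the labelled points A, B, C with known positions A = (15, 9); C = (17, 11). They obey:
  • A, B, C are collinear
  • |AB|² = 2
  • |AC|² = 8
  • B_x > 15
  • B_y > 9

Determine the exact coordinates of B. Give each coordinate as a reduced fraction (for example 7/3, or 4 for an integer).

1. B_x = 16  [[A, B, C are collinear ⇒ 2x-2y-12=0] ∩ [|B−(15, 9)|²=2]]
2. B_y = 10  [[A, B, C are collinear ⇒ 2x-2y-12=0] ∩ [|B−(15, 9)|²=2]]
   so B = (16, 10)

B = (16, 10)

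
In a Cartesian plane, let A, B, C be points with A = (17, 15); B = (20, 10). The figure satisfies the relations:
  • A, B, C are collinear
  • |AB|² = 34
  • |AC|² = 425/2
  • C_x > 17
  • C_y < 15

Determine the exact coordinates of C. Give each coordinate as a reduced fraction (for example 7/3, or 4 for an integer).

1. C_x = 49/2  [[A, B, C are collinear ⇒ 5x+3y-130=0] ∩ [|C−(17, 15)|²=425/2]]
2. C_y = 5/2  [[A, B, C are collinear ⇒ 5x+3y-130=0] ∩ [|C−(17, 15)|²=425/2]]
   so C = (49/2, 5/2)

C = (49/2, 5/2)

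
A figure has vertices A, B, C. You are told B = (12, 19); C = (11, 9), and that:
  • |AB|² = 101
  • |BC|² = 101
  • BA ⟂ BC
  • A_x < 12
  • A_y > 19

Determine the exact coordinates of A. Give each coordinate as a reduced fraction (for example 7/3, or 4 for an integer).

1. A_x = 2  [[BA ⟂ BC ⇒ -1x-10y+202=0] ∩ [|A−(12, 19)|²=101]]
2. A_y = 20  [[BA ⟂ BC ⇒ -1x-10y+202=0] ∩ [|A−(12, 19)|²=101]]
   so A = (2, 20)

A = (2, 20)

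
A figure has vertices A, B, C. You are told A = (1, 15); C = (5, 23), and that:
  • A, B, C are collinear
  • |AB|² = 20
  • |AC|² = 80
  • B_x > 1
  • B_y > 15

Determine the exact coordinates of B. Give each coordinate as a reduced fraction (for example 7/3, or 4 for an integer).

1. B_x = 3  [[A, B, C are collinear ⇒ 8x-4y+52=0] ∩ [|B−(1, 15)|²=20]]
2. B_y = 19  [[A, B, C are collinear ⇒ 8x-4y+52=0] ∩ [|B−(1, 15)|²=20]]
   so B = (3, 19)

B = (3, 19)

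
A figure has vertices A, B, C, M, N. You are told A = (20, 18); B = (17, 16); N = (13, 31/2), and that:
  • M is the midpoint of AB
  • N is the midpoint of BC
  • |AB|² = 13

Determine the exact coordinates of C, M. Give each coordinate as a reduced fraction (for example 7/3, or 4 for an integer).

C = (9, 15)
M = (37/2, 17)

1. M_x = 37/2  [2·M = A+B = (20, 18)+(17, 16)]
2. M_y = 17  [2·M = A+B = (20, 18)+(17, 16)]
   so M = (37/2, 17)
3. C_x = 9  [C = 2·N−B = 2·(13, 31/2)−(17, 16)]
4. C_y = 15  [C = 2·N−B = 2·(13, 31/2)−(17, 16)]
   so C = (9, 15)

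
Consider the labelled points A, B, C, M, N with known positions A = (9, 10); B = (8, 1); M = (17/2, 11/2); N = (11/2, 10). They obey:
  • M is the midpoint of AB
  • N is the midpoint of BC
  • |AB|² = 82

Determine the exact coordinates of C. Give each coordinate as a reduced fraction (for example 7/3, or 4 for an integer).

C = (3, 19)

1. C_x = 3  [C = 2·N−B = 2·(11/2, 10)−(8, 1)]
2. C_y = 19  [C = 2·N−B = 2·(11/2, 10)−(8, 1)]
   so C = (3, 19)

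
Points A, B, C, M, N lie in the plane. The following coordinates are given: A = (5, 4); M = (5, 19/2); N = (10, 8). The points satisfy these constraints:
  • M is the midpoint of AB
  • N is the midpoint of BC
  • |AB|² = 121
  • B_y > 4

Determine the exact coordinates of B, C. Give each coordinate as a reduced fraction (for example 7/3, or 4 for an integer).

1. B_x = 5  [B = 2·M−A = 2·(5, 19/2)−(5, 4)]
2. B_y = 15  [B = 2·M−A = 2·(5, 19/2)−(5, 4)]
   so B = (5, 15)
3. C_x = 15  [C = 2·N−B = 2·(10, 8)−(5, 15)]
4. C_y = 1  [C = 2·N−B = 2·(10, 8)−(5, 15)]
   so C = (15, 1)

B = (5, 15)
C = (15, 1)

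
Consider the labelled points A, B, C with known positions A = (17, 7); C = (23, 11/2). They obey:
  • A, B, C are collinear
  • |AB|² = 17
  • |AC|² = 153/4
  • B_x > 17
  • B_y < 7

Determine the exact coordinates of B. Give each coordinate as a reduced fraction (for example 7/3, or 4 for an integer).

1. B_x = 21  [[A, B, C are collinear ⇒ -3/2x-6y+135/2=0] ∩ [|B−(17, 7)|²=17]]
2. B_y = 6  [[A, B, C are collinear ⇒ -3/2x-6y+135/2=0] ∩ [|B−(17, 7)|²=17]]
   so B = (21, 6)

B = (21, 6)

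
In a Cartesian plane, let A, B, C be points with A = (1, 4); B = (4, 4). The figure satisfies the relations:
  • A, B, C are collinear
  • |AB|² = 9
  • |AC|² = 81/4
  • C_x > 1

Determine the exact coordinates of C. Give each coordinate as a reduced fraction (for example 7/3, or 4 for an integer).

1. C_x = 11/2  [[A, B, C are collinear ⇒ 3y-12=0] ∩ [|C−(1, 4)|²=81/4]]
2. C_y = 4  [[A, B, C are collinear ⇒ 3y-12=0] ∩ [|C−(1, 4)|²=81/4]]
   so C = (11/2, 4)

C = (11/2, 4)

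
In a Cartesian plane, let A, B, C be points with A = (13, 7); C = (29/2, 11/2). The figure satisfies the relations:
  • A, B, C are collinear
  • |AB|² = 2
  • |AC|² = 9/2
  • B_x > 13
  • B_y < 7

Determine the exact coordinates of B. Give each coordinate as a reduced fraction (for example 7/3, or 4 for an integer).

1. B_x = 14  [[A, B, C are collinear ⇒ -3/2x-3/2y+30=0] ∩ [|B−(13, 7)|²=2]]
2. B_y = 6  [[A, B, C are collinear ⇒ -3/2x-3/2y+30=0] ∩ [|B−(13, 7)|²=2]]
   so B = (14, 6)

B = (14, 6)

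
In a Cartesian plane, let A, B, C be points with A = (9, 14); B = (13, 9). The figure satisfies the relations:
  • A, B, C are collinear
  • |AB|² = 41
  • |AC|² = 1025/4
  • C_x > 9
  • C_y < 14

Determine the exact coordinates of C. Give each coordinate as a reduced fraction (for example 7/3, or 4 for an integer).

1. C_x = 19  [[A, B, C are collinear ⇒ 5x+4y-101=0] ∩ [|C−(9, 14)|²=1025/4]]
2. C_y = 3/2  [[A, B, C are collinear ⇒ 5x+4y-101=0] ∩ [|C−(9, 14)|²=1025/4]]
   so C = (19, 3/2)

C = (19, 3/2)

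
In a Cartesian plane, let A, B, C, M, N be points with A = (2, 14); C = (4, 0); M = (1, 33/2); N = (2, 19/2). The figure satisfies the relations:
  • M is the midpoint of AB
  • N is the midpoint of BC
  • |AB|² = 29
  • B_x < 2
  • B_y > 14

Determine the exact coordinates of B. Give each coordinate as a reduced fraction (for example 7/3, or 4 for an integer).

1. B_x = 0  [B = 2·M−A = 2·(1, 33/2)−(2, 14)]
2. B_y = 19  [B = 2·M−A = 2·(1, 33/2)−(2, 14)]
   so B = (0, 19)

B = (0, 19)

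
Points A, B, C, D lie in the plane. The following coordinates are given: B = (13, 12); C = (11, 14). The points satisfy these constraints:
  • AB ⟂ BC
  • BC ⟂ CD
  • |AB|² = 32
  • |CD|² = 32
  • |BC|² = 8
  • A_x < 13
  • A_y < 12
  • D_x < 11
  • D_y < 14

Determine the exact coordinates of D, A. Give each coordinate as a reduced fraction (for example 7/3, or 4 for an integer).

D = (7, 10)
A = (9, 8)

1. D_x = 7  [[BC ⟂ CD ⇒ -2x+2y-6=0] ∩ [|D−(11, 14)|²=32]]
2. D_y = 10  [[BC ⟂ CD ⇒ -2x+2y-6=0] ∩ [|D−(11, 14)|²=32]]
   so D = (7, 10)
3. A_x = 9  [[AB ⟂ BC ⇒ 2x-2y-2=0] ∩ [|A−(13, 12)|²=32]]
4. A_y = 8  [[AB ⟂ BC ⇒ 2x-2y-2=0] ∩ [|A−(13, 12)|²=32]]
   so A = (9, 8)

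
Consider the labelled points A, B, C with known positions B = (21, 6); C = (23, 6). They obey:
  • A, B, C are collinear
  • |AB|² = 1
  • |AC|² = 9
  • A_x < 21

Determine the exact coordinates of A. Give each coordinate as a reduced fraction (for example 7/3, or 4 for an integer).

A = (20, 6)

1. A_x = 20  [[A, B, C are collinear ⇒ 2y-12=0] ∩ [|A−(21, 6)|²=1]]
2. A_y = 6  [[A, B, C are collinear ⇒ 2y-12=0] ∩ [|A−(21, 6)|²=1]]
   so A = (20, 6)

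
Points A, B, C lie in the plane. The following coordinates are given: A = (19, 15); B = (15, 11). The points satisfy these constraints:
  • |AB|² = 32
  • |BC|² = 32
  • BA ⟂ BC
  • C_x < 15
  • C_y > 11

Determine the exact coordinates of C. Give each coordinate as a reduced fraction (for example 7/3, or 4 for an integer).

1. C_x = 11  [[BA ⟂ BC ⇒ 4x+4y-104=0] ∩ [|C−(15, 11)|²=32]]
2. C_y = 15  [[BA ⟂ BC ⇒ 4x+4y-104=0] ∩ [|C−(15, 11)|²=32]]
   so C = (11, 15)

C = (11, 15)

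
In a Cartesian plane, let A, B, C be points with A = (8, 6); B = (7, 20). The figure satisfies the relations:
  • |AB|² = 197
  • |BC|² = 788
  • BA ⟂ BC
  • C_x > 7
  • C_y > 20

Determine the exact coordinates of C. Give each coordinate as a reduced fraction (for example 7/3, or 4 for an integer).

1. C_x = 35  [[BA ⟂ BC ⇒ 1x-14y+273=0] ∩ [|C−(7, 20)|²=788]]
2. C_y = 22  [[BA ⟂ BC ⇒ 1x-14y+273=0] ∩ [|C−(7, 20)|²=788]]
   so C = (35, 22)

C = (35, 22)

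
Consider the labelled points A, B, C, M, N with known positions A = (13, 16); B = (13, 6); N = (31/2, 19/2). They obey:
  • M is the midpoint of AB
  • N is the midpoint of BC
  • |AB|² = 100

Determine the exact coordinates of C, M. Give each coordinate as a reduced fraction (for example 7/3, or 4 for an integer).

1. M_x = 13  [2·M = A+B = (13, 16)+(13, 6)]
2. M_y = 11  [2·M = A+B = (13, 16)+(13, 6)]
   so M = (13, 11)
3. C_x = 18  [C = 2·N−B = 2·(31/2, 19/2)−(13, 6)]
4. C_y = 13  [C = 2·N−B = 2·(31/2, 19/2)−(13, 6)]
   so C = (18, 13)

C = (18, 13)
M = (13, 11)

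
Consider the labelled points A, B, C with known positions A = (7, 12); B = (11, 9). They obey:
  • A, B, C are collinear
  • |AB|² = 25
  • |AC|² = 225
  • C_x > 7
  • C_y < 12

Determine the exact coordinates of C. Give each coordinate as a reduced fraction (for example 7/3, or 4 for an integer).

1. C_x = 19  [[A, B, C are collinear ⇒ 3x+4y-69=0] ∩ [|C−(7, 12)|²=225]]
2. C_y = 3  [[A, B, C are collinear ⇒ 3x+4y-69=0] ∩ [|C−(7, 12)|²=225]]
   so C = (19, 3)

C = (19, 3)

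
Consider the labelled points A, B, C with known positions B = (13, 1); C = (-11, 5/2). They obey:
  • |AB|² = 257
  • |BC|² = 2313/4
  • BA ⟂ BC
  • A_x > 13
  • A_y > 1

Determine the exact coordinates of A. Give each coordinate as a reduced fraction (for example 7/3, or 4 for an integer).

A = (14, 17)

1. A_x = 14  [[BA ⟂ BC ⇒ -24x+3/2y+621/2=0] ∩ [|A−(13, 1)|²=257]]
2. A_y = 17  [[BA ⟂ BC ⇒ -24x+3/2y+621/2=0] ∩ [|A−(13, 1)|²=257]]
   so A = (14, 17)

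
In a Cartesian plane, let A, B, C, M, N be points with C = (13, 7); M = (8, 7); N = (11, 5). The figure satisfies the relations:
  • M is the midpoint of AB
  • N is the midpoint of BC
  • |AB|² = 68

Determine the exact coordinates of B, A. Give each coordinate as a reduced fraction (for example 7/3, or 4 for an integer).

1. B_x = 9  [B = 2·N−C = 2·(11, 5)−(13, 7)]
2. B_y = 3  [B = 2·N−C = 2·(11, 5)−(13, 7)]
   so B = (9, 3)
3. A_x = 7  [A = 2·M−B = 2·(8, 7)−(9, 3)]
4. A_y = 11  [A = 2·M−B = 2·(8, 7)−(9, 3)]
   so A = (7, 11)

B = (9, 3)
A = (7, 11)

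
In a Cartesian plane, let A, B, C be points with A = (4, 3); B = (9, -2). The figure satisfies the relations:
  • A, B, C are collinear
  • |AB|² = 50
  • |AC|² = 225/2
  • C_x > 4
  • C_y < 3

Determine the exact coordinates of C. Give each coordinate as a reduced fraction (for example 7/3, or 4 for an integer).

1. C_x = 23/2  [[A, B, C are collinear ⇒ 5x+5y-35=0] ∩ [|C−(4, 3)|²=225/2]]
2. C_y = -9/2  [[A, B, C are collinear ⇒ 5x+5y-35=0] ∩ [|C−(4, 3)|²=225/2]]
   so C = (23/2, -9/2)

C = (23/2, -9/2)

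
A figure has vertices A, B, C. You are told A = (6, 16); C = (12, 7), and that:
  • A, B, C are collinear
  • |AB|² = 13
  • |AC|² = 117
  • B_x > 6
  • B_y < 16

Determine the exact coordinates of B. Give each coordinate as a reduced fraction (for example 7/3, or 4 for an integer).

1. B_x = 8  [[A, B, C are collinear ⇒ -9x-6y+150=0] ∩ [|B−(6, 16)|²=13]]
2. B_y = 13  [[A, B, C are collinear ⇒ -9x-6y+150=0] ∩ [|B−(6, 16)|²=13]]
   so B = (8, 13)

B = (8, 13)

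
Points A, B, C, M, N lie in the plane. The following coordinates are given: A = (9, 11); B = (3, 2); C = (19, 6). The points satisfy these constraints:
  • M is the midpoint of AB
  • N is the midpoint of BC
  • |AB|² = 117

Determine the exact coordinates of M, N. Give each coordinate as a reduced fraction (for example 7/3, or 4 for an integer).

1. M_x = 6  [2·M = A+B = (9, 11)+(3, 2)]
2. M_y = 13/2  [2·M = A+B = (9, 11)+(3, 2)]
   so M = (6, 13/2)
3. N_x = 11  [2·N = B+C = (3, 2)+(19, 6)]
4. N_y = 4  [2·N = B+C = (3, 2)+(19, 6)]
   so N = (11, 4)

M = (6, 13/2)
N = (11, 4)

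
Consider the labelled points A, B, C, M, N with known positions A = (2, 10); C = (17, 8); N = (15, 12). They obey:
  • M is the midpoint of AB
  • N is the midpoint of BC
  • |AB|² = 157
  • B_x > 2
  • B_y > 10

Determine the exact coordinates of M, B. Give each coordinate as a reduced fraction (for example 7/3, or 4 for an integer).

1. B_x = 13  [B = 2·N−C = 2·(15, 12)−(17, 8)]
2. B_y = 16  [B = 2·N−C = 2·(15, 12)−(17, 8)]
   so B = (13, 16)
3. M_x = 15/2  [2·M = A+B = (2, 10)+(13, 16)]
4. M_y = 13  [2·M = A+B = (2, 10)+(13, 16)]
   so M = (15/2, 13)

M = (15/2, 13)
B = (13, 16)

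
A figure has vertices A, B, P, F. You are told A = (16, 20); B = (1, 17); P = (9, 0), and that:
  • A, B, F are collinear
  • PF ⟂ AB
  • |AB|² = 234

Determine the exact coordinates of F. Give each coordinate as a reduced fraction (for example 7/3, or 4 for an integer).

1. F_x = 141/26  [[A, B, F are collinear ⇒ 3x-15y+252=0] ∩ [PF ⟂ AB ⇒ -15x-3y+135=0]]
2. F_y = 465/26  [[A, B, F are collinear ⇒ 3x-15y+252=0] ∩ [PF ⟂ AB ⇒ -15x-3y+135=0]]
   so F = (141/26, 465/26)

F = (141/26, 465/26)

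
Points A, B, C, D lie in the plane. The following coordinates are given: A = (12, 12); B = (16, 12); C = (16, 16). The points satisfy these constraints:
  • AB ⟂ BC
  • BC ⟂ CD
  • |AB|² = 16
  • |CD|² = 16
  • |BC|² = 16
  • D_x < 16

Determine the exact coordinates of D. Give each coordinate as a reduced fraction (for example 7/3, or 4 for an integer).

1. D_x = 12  [[BC ⟂ CD ⇒ 4y-64=0] ∩ [|D−(16, 16)|²=16]]
2. D_y = 16  [[BC ⟂ CD ⇒ 4y-64=0] ∩ [|D−(16, 16)|²=16]]
   so D = (12, 16)

D = (12, 16)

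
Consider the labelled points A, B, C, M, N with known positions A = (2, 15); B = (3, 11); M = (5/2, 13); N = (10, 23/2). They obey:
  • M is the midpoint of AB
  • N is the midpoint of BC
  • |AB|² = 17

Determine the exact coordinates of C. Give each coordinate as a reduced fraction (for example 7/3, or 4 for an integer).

C = (17, 12)

1. C_x = 17  [C = 2·N−B = 2·(10, 23/2)−(3, 11)]
2. C_y = 12  [C = 2·N−B = 2·(10, 23/2)−(3, 11)]
   so C = (17, 12)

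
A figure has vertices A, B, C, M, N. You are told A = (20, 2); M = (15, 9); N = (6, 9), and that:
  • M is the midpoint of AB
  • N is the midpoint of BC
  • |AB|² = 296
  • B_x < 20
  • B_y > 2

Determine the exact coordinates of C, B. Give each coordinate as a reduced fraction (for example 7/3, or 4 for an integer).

1. B_x = 10  [B = 2·M−A = 2·(15, 9)−(20, 2)]
2. B_y = 16  [B = 2·M−A = 2·(15, 9)−(20, 2)]
   so B = (10, 16)
3. C_x = 2  [C = 2·N−B = 2·(6, 9)−(10, 16)]
4. C_y = 2  [C = 2·N−B = 2·(6, 9)−(10, 16)]
   so C = (2, 2)

C = (2, 2)
B = (10, 16)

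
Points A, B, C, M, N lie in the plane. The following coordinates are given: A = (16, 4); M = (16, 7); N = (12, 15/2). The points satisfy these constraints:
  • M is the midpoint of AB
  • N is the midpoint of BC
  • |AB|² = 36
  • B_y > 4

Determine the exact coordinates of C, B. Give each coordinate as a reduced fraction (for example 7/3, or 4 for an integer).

C = (8, 5)
B = (16, 10)

1. B_x = 16  [B = 2·M−A = 2·(16, 7)−(16, 4)]
2. B_y = 10  [B = 2·M−A = 2·(16, 7)−(16, 4)]
   so B = (16, 10)
3. C_x = 8  [C = 2·N−B = 2·(12, 15/2)−(16, 10)]
4. C_y = 5  [C = 2·N−B = 2·(12, 15/2)−(16, 10)]
   so C = (8, 5)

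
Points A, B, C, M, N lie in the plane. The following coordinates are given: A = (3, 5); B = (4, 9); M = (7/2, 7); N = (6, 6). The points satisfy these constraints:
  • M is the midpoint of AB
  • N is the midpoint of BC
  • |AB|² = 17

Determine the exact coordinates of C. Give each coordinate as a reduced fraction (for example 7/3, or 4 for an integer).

1. C_x = 8  [C = 2·N−B = 2·(6, 6)−(4, 9)]
2. C_y = 3  [C = 2·N−B = 2·(6, 6)−(4, 9)]
   so C = (8, 3)

C = (8, 3)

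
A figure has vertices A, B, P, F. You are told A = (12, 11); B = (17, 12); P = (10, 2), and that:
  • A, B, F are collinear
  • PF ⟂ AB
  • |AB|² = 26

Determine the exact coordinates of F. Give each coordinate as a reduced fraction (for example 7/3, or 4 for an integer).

1. F_x = 217/26  [[A, B, F are collinear ⇒ -1x+5y-43=0] ∩ [PF ⟂ AB ⇒ 5x+1y-52=0]]
2. F_y = 267/26  [[A, B, F are collinear ⇒ -1x+5y-43=0] ∩ [PF ⟂ AB ⇒ 5x+1y-52=0]]
   so F = (217/26, 267/26)

F = (217/26, 267/26)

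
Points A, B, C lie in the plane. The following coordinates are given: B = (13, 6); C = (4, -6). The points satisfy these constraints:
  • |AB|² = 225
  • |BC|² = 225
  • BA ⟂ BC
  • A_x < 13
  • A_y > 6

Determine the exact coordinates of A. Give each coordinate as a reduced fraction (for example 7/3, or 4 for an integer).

A = (1, 15)

1. A_x = 1  [[BA ⟂ BC ⇒ -9x-12y+189=0] ∩ [|A−(13, 6)|²=225]]
2. A_y = 15  [[BA ⟂ BC ⇒ -9x-12y+189=0] ∩ [|A−(13, 6)|²=225]]
   so A = (1, 15)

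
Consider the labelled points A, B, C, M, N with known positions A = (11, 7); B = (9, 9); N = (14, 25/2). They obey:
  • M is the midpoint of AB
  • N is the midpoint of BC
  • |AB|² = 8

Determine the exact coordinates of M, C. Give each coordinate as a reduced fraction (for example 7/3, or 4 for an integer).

1. M_x = 10  [2·M = A+B = (11, 7)+(9, 9)]
2. M_y = 8  [2·M = A+B = (11, 7)+(9, 9)]
   so M = (10, 8)
3. C_x = 19  [C = 2·N−B = 2·(14, 25/2)−(9, 9)]
4. C_y = 16  [C = 2·N−B = 2·(14, 25/2)−(9, 9)]
   so C = (19, 16)

M = (10, 8)
C = (19, 16)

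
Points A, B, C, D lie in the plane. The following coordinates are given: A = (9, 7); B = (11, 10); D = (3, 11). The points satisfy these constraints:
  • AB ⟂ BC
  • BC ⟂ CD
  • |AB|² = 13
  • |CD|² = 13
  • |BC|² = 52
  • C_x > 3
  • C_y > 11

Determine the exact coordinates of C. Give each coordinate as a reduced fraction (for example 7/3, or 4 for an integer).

C = (5, 14)

1. C_x = 5  [[AB ⟂ BC ⇒ 2x+3y-52=0] ∩ [|C−(3, 11)|²=13]]
2. C_y = 14  [[AB ⟂ BC ⇒ 2x+3y-52=0] ∩ [|C−(3, 11)|²=13]]
   so C = (5, 14)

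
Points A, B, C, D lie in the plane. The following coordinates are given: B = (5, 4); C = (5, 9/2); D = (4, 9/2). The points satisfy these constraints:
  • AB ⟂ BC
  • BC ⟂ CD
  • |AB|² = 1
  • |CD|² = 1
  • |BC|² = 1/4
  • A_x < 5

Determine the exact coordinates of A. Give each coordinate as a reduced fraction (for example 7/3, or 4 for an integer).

A = (4, 4)

1. A_x = 4  [[AB ⟂ BC ⇒ -1/2y+2=0] ∩ [|A−(5, 4)|²=1]]
2. A_y = 4  [[AB ⟂ BC ⇒ -1/2y+2=0] ∩ [|A−(5, 4)|²=1]]
   so A = (4, 4)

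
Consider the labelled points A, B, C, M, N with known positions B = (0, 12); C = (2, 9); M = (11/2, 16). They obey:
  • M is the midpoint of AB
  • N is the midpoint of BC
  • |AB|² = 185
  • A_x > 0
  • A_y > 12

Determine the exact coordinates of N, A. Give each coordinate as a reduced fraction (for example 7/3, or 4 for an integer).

1. A_x = 11  [A = 2·M−B = 2·(11/2, 16)−(0, 12)]
2. A_y = 20  [A = 2·M−B = 2·(11/2, 16)−(0, 12)]
   so A = (11, 20)
3. N_x = 1  [2·N = B+C = (0, 12)+(2, 9)]
4. N_y = 21/2  [2·N = B+C = (0, 12)+(2, 9)]
   so N = (1, 21/2)

N = (1, 21/2)
A = (11, 20)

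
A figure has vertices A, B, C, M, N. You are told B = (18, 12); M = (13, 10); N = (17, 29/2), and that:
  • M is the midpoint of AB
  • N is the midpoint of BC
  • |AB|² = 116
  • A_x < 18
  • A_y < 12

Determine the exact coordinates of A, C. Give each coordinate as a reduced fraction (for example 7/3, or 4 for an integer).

A = (8, 8)
C = (16, 17)

1. A_x = 8  [A = 2·M−B = 2·(13, 10)−(18, 12)]
2. A_y = 8  [A = 2·M−B = 2·(13, 10)−(18, 12)]
   so A = (8, 8)
3. C_x = 16  [C = 2·N−B = 2·(17, 29/2)−(18, 12)]
4. C_y = 17  [C = 2·N−B = 2·(17, 29/2)−(18, 12)]
   so C = (16, 17)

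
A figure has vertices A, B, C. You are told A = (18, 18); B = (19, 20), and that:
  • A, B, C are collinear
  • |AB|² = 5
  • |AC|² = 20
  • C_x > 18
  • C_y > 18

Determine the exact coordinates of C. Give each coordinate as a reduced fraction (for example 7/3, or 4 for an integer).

1. C_x = 20  [[A, B, C are collinear ⇒ -2x+1y+18=0] ∩ [|C−(18, 18)|²=20]]
2. C_y = 22  [[A, B, C are collinear ⇒ -2x+1y+18=0] ∩ [|C−(18, 18)|²=20]]
   so C = (20, 22)

C = (20, 22)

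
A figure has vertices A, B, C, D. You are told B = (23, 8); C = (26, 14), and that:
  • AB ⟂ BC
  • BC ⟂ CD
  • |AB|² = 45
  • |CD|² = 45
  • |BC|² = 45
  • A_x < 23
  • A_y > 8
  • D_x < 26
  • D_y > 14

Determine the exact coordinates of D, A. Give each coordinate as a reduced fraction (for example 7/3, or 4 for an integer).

D = (20, 17)
A = (17, 11)

1. D_x = 20  [[BC ⟂ CD ⇒ 3x+6y-162=0] ∩ [|D−(26, 14)|²=45]]
2. D_y = 17  [[BC ⟂ CD ⇒ 3x+6y-162=0] ∩ [|D−(26, 14)|²=45]]
   so D = (20, 17)
3. A_x = 17  [[AB ⟂ BC ⇒ -3x-6y+117=0] ∩ [|A−(23, 8)|²=45]]
4. A_y = 11  [[AB ⟂ BC ⇒ -3x-6y+117=0] ∩ [|A−(23, 8)|²=45]]
   so A = (17, 11)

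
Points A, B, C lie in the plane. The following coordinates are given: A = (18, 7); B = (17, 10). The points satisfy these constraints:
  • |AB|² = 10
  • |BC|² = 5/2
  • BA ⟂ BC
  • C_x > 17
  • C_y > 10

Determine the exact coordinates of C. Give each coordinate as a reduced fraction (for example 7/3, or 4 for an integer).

C = (37/2, 21/2)

1. C_x = 37/2  [[BA ⟂ BC ⇒ 1x-3y+13=0] ∩ [|C−(17, 10)|²=5/2]]
2. C_y = 21/2  [[BA ⟂ BC ⇒ 1x-3y+13=0] ∩ [|C−(17, 10)|²=5/2]]
   so C = (37/2, 21/2)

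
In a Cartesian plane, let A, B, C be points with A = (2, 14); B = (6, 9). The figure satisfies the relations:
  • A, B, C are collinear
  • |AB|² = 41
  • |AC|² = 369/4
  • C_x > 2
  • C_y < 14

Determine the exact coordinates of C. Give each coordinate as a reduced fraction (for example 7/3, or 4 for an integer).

C = (8, 13/2)

1. C_x = 8  [[A, B, C are collinear ⇒ 5x+4y-66=0] ∩ [|C−(2, 14)|²=369/4]]
2. C_y = 13/2  [[A, B, C are collinear ⇒ 5x+4y-66=0] ∩ [|C−(2, 14)|²=369/4]]
   so C = (8, 13/2)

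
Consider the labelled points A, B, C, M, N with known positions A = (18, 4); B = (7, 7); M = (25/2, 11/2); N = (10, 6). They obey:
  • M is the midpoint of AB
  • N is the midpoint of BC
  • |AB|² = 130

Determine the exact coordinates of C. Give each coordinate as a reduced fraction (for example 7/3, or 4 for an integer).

C = (13, 5)

1. C_x = 13  [C = 2·N−B = 2·(10, 6)−(7, 7)]
2. C_y = 5  [C = 2·N−B = 2·(10, 6)−(7, 7)]
   so C = (13, 5)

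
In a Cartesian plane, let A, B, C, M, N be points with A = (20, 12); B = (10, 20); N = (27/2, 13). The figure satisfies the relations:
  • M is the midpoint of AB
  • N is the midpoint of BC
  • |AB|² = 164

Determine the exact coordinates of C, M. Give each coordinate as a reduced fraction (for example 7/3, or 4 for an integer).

1. M_x = 15  [2·M = A+B = (20, 12)+(10, 20)]
2. M_y = 16  [2·M = A+B = (20, 12)+(10, 20)]
   so M = (15, 16)
3. C_x = 17  [C = 2·N−B = 2·(27/2, 13)−(10, 20)]
4. C_y = 6  [C = 2·N−B = 2·(27/2, 13)−(10, 20)]
   so C = (17, 6)

C = (17, 6)
M = (15, 16)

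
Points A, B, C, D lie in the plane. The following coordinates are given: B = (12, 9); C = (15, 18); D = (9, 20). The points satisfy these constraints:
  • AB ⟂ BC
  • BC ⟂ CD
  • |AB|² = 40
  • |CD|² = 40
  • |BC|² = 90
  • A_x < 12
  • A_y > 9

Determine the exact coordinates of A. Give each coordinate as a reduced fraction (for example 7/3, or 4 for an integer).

A = (6, 11)

1. A_x = 6  [[AB ⟂ BC ⇒ -3x-9y+117=0] ∩ [|A−(12, 9)|²=40]]
2. A_y = 11  [[AB ⟂ BC ⇒ -3x-9y+117=0] ∩ [|A−(12, 9)|²=40]]
   so A = (6, 11)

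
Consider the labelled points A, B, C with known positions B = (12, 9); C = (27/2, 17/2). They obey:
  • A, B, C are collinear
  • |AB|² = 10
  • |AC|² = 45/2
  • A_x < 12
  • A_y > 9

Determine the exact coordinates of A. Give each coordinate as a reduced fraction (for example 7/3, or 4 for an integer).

A = (9, 10)

1. A_x = 9  [[A, B, C are collinear ⇒ 1/2x+3/2y-39/2=0] ∩ [|A−(12, 9)|²=10]]
2. A_y = 10  [[A, B, C are collinear ⇒ 1/2x+3/2y-39/2=0] ∩ [|A−(12, 9)|²=10]]
   so A = (9, 10)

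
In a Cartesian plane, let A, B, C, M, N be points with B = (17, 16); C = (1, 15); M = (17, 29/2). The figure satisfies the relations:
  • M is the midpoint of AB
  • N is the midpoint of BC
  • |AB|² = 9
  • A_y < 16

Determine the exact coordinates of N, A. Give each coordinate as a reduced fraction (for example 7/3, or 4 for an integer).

N = (9, 31/2)
A = (17, 13)

1. A_x = 17  [A = 2·M−B = 2·(17, 29/2)−(17, 16)]
2. A_y = 13  [A = 2·M−B = 2·(17, 29/2)−(17, 16)]
   so A = (17, 13)
3. N_x = 9  [2·N = B+C = (17, 16)+(1, 15)]
4. N_y = 31/2  [2·N = B+C = (17, 16)+(1, 15)]
   so N = (9, 31/2)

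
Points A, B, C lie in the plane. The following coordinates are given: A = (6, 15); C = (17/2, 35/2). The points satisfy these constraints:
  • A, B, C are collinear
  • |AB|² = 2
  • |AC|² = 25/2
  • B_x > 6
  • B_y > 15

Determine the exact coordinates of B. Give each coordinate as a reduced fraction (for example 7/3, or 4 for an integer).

1. B_x = 7  [[A, B, C are collinear ⇒ 5/2x-5/2y+45/2=0] ∩ [|B−(6, 15)|²=2]]
2. B_y = 16  [[A, B, C are collinear ⇒ 5/2x-5/2y+45/2=0] ∩ [|B−(6, 15)|²=2]]
   so B = (7, 16)

B = (7, 16)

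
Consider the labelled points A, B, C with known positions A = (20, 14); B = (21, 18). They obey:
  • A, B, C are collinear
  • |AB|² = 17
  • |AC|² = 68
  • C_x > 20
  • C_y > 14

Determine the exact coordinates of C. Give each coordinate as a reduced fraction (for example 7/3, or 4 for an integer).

1. C_x = 22  [[A, B, C are collinear ⇒ -4x+1y+66=0] ∩ [|C−(20, 14)|²=68]]
2. C_y = 22  [[A, B, C are collinear ⇒ -4x+1y+66=0] ∩ [|C−(20, 14)|²=68]]
   so C = (22, 22)

C = (22, 22)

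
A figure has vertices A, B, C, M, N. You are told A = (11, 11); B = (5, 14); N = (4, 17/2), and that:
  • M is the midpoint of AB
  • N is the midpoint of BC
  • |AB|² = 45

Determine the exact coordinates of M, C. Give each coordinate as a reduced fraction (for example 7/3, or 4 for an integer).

1. M_x = 8  [2·M = A+B = (11, 11)+(5, 14)]
2. M_y = 25/2  [2·M = A+B = (11, 11)+(5, 14)]
   so M = (8, 25/2)
3. C_x = 3  [C = 2·N−B = 2·(4, 17/2)−(5, 14)]
4. C_y = 3  [C = 2·N−B = 2·(4, 17/2)−(5, 14)]
   so C = (3, 3)

M = (8, 25/2)
C = (3, 3)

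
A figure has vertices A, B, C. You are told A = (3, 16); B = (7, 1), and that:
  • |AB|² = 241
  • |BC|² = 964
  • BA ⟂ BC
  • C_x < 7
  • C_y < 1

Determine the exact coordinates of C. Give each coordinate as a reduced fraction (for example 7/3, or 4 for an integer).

1. C_x = -23  [[BA ⟂ BC ⇒ -4x+15y+13=0] ∩ [|C−(7, 1)|²=964]]
2. C_y = -7  [[BA ⟂ BC ⇒ -4x+15y+13=0] ∩ [|C−(7, 1)|²=964]]
   so C = (-23, -7)

C = (-23, -7)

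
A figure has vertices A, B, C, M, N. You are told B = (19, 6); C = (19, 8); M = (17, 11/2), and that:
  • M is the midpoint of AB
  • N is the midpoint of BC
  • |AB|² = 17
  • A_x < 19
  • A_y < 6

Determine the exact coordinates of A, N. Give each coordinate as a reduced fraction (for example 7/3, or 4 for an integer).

1. A_x = 15  [A = 2·M−B = 2·(17, 11/2)−(19, 6)]
2. A_y = 5  [A = 2·M−B = 2·(17, 11/2)−(19, 6)]
   so A = (15, 5)
3. N_x = 19  [2·N = B+C = (19, 6)+(19, 8)]
4. N_y = 7  [2·N = B+C = (19, 6)+(19, 8)]
   so N = (19, 7)

A = (15, 5)
N = (19, 7)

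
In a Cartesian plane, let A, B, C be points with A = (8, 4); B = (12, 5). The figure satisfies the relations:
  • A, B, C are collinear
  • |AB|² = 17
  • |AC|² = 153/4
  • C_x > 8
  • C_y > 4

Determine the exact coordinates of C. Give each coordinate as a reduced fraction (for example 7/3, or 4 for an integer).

1. C_x = 14  [[A, B, C are collinear ⇒ -1x+4y-8=0] ∩ [|C−(8, 4)|²=153/4]]
2. C_y = 11/2  [[A, B, C are collinear ⇒ -1x+4y-8=0] ∩ [|C−(8, 4)|²=153/4]]
   so C = (14, 11/2)

C = (14, 11/2)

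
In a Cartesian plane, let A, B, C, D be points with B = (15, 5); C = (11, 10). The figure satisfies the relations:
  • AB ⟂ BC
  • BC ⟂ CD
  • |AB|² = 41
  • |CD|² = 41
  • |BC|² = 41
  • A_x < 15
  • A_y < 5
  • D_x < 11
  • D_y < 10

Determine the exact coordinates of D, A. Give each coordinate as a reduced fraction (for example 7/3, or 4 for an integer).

D = (6, 6)
A = (10, 1)

1. D_x = 6  [[BC ⟂ CD ⇒ -4x+5y-6=0] ∩ [|D−(11, 10)|²=41]]
2. D_y = 6  [[BC ⟂ CD ⇒ -4x+5y-6=0] ∩ [|D−(11, 10)|²=41]]
   so D = (6, 6)
3. A_x = 10  [[AB ⟂ BC ⇒ 4x-5y-35=0] ∩ [|A−(15, 5)|²=41]]
4. A_y = 1  [[AB ⟂ BC ⇒ 4x-5y-35=0] ∩ [|A−(15, 5)|²=41]]
   so A = (10, 1)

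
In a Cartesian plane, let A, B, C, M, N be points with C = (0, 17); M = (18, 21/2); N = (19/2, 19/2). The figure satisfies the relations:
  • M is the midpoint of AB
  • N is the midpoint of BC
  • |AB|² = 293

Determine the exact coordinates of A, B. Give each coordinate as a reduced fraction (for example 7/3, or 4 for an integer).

A = (17, 19)
B = (19, 2)

1. B_x = 19  [B = 2·N−C = 2·(19/2, 19/2)−(0, 17)]
2. B_y = 2  [B = 2·N−C = 2·(19/2, 19/2)−(0, 17)]
   so B = (19, 2)
3. A_x = 17  [A = 2·M−B = 2·(18, 21/2)−(19, 2)]
4. A_y = 19  [A = 2·M−B = 2·(18, 21/2)−(19, 2)]
   so A = (17, 19)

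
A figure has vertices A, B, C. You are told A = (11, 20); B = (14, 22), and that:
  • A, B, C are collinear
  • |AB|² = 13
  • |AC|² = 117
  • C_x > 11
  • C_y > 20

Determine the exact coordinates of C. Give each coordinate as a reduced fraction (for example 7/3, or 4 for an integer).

1. C_x = 20  [[A, B, C are collinear ⇒ -2x+3y-38=0] ∩ [|C−(11, 20)|²=117]]
2. C_y = 26  [[A, B, C are collinear ⇒ -2x+3y-38=0] ∩ [|C−(11, 20)|²=117]]
   so C = (20, 26)

C = (20, 26)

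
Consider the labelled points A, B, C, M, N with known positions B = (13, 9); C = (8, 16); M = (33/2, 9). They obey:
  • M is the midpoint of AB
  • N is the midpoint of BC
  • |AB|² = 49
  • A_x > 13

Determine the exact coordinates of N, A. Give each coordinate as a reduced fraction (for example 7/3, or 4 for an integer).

N = (21/2, 25/2)
A = (20, 9)

1. A_x = 20  [A = 2·M−B = 2·(33/2, 9)−(13, 9)]
2. A_y = 9  [A = 2·M−B = 2·(33/2, 9)−(13, 9)]
   so A = (20, 9)
3. N_x = 21/2  [2·N = B+C = (13, 9)+(8, 16)]
4. N_y = 25/2  [2·N = B+C = (13, 9)+(8, 16)]
   so N = (21/2, 25/2)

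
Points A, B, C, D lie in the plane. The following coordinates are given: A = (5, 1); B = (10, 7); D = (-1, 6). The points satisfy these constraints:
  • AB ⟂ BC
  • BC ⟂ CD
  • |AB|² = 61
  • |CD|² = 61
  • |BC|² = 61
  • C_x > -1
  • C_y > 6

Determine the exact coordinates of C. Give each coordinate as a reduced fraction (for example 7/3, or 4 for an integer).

1. C_x = 4  [[AB ⟂ BC ⇒ 5x+6y-92=0] ∩ [|C−(-1, 6)|²=61]]
2. C_y = 12  [[AB ⟂ BC ⇒ 5x+6y-92=0] ∩ [|C−(-1, 6)|²=61]]
   so C = (4, 12)

C = (4, 12)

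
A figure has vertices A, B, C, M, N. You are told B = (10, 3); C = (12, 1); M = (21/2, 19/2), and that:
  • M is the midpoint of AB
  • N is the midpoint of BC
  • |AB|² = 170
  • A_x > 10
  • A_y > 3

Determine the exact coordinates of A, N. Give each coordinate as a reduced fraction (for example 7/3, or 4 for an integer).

A = (11, 16)
N = (11, 2)

1. A_x = 11  [A = 2·M−B = 2·(21/2, 19/2)−(10, 3)]
2. A_y = 16  [A = 2·M−B = 2·(21/2, 19/2)−(10, 3)]
   so A = (11, 16)
3. N_x = 11  [2·N = B+C = (10, 3)+(12, 1)]
4. N_y = 2  [2·N = B+C = (10, 3)+(12, 1)]
   so N = (11, 2)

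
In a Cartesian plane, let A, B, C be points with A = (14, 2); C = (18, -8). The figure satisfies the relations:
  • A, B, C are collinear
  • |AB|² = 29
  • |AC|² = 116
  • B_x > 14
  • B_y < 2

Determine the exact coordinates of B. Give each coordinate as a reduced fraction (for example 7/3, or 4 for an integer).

1. B_x = 16  [[A, B, C are collinear ⇒ -10x-4y+148=0] ∩ [|B−(14, 2)|²=29]]
2. B_y = -3  [[A, B, C are collinear ⇒ -10x-4y+148=0] ∩ [|B−(14, 2)|²=29]]
   so B = (16, -3)

B = (16, -3)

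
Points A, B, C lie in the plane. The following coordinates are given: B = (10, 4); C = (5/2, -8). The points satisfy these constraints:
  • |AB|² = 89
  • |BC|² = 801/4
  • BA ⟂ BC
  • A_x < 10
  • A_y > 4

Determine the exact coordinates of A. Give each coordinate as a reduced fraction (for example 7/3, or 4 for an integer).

1. A_x = 2  [[BA ⟂ BC ⇒ -15/2x-12y+123=0] ∩ [|A−(10, 4)|²=89]]
2. A_y = 9  [[BA ⟂ BC ⇒ -15/2x-12y+123=0] ∩ [|A−(10, 4)|²=89]]
   so A = (2, 9)

A = (2, 9)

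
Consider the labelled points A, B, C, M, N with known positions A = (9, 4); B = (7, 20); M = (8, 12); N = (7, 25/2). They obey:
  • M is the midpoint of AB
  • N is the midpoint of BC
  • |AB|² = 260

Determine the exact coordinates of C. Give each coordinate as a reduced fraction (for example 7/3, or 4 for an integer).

C = (7, 5)

1. C_x = 7  [C = 2·N−B = 2·(7, 25/2)−(7, 20)]
2. C_y = 5  [C = 2·N−B = 2·(7, 25/2)−(7, 20)]
   so C = (7, 5)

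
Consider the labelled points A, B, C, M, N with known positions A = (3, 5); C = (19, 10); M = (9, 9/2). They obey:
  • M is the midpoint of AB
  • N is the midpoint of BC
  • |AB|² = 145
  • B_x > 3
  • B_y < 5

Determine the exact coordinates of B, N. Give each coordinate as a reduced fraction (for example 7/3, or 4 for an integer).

1. B_x = 15  [B = 2·M−A = 2·(9, 9/2)−(3, 5)]
2. B_y = 4  [B = 2·M−A = 2·(9, 9/2)−(3, 5)]
   so B = (15, 4)
3. N_x = 17  [2·N = B+C = (15, 4)+(19, 10)]
4. N_y = 7  [2·N = B+C = (15, 4)+(19, 10)]
   so N = (17, 7)

B = (15, 4)
N = (17, 7)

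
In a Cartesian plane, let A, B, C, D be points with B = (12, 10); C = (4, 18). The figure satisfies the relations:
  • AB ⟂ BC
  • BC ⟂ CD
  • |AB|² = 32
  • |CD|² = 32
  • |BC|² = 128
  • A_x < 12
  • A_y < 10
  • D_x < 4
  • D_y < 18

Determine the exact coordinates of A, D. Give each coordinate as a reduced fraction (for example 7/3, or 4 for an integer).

A = (8, 6)
D = (0, 14)

1. A_x = 8  [[AB ⟂ BC ⇒ 8x-8y-16=0] ∩ [|A−(12, 10)|²=32]]
2. A_y = 6  [[AB ⟂ BC ⇒ 8x-8y-16=0] ∩ [|A−(12, 10)|²=32]]
   so A = (8, 6)
3. D_x = 0  [[BC ⟂ CD ⇒ -8x+8y-112=0] ∩ [|D−(4, 18)|²=32]]
4. D_y = 14  [[BC ⟂ CD ⇒ -8x+8y-112=0] ∩ [|D−(4, 18)|²=32]]
   so D = (0, 14)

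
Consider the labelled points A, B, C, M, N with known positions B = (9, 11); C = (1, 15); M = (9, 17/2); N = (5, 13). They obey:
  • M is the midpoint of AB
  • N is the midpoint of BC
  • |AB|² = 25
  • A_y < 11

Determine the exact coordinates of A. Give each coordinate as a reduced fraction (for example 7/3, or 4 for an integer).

A = (9, 6)

1. A_x = 9  [A = 2·M−B = 2·(9, 17/2)−(9, 11)]
2. A_y = 6  [A = 2·M−B = 2·(9, 17/2)−(9, 11)]
   so A = (9, 6)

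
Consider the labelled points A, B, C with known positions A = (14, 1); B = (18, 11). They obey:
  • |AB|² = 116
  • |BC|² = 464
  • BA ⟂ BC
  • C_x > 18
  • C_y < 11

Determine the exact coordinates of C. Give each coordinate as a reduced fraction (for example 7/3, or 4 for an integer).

1. C_x = 38  [[BA ⟂ BC ⇒ -4x-10y+182=0] ∩ [|C−(18, 11)|²=464]]
2. C_y = 3  [[BA ⟂ BC ⇒ -4x-10y+182=0] ∩ [|C−(18, 11)|²=464]]
   so C = (38, 3)

C = (38, 3)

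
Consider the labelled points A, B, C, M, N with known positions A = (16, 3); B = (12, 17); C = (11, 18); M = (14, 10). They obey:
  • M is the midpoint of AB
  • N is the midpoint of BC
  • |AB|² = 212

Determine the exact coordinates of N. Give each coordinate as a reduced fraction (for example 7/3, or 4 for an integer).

1. N_x = 23/2  [2·N = B+C = (12, 17)+(11, 18)]
2. N_y = 35/2  [2·N = B+C = (12, 17)+(11, 18)]
   so N = (23/2, 35/2)

N = (23/2, 35/2)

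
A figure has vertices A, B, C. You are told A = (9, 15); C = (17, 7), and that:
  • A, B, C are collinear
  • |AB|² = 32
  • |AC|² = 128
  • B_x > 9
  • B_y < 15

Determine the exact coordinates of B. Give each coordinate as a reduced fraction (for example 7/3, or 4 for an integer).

B = (13, 11)

1. B_x = 13  [[A, B, C are collinear ⇒ -8x-8y+192=0] ∩ [|B−(9, 15)|²=32]]
2. B_y = 11  [[A, B, C are collinear ⇒ -8x-8y+192=0] ∩ [|B−(9, 15)|²=32]]
   so B = (13, 11)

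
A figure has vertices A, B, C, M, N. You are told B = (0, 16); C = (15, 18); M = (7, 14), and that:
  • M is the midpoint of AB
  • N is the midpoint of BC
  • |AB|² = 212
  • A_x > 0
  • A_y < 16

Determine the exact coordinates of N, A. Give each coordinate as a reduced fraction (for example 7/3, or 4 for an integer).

1. A_x = 14  [A = 2·M−B = 2·(7, 14)−(0, 16)]
2. A_y = 12  [A = 2·M−B = 2·(7, 14)−(0, 16)]
   so A = (14, 12)
3. N_x = 15/2  [2·N = B+C = (0, 16)+(15, 18)]
4. N_y = 17  [2·N = B+C = (0, 16)+(15, 18)]
   so N = (15/2, 17)

N = (15/2, 17)
A = (14, 12)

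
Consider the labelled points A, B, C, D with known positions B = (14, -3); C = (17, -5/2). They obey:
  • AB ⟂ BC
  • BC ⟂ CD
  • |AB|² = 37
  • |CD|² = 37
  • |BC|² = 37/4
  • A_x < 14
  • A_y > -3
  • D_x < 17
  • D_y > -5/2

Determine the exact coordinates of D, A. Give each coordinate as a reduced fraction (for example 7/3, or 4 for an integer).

1. D_x = 16  [[BC ⟂ CD ⇒ 3x+1/2y-199/4=0] ∩ [|D−(17, -5/2)|²=37]]
2. D_y = 7/2  [[BC ⟂ CD ⇒ 3x+1/2y-199/4=0] ∩ [|D−(17, -5/2)|²=37]]
   so D = (16, 7/2)
3. A_x = 13  [[AB ⟂ BC ⇒ -3x-1/2y+81/2=0] ∩ [|A−(14, -3)|²=37]]
4. A_y = 3  [[AB ⟂ BC ⇒ -3x-1/2y+81/2=0] ∩ [|A−(14, -3)|²=37]]
   so A = (13, 3)

D = (16, 7/2)
A = (13, 3)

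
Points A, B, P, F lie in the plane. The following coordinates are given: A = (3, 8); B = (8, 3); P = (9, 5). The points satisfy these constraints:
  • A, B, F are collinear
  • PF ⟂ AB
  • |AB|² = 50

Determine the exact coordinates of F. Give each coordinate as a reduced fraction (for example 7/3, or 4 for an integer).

1. F_x = 15/2  [[A, B, F are collinear ⇒ 5x+5y-55=0] ∩ [PF ⟂ AB ⇒ 5x-5y-20=0]]
2. F_y = 7/2  [[A, B, F are collinear ⇒ 5x+5y-55=0] ∩ [PF ⟂ AB ⇒ 5x-5y-20=0]]
   so F = (15/2, 7/2)

F = (15/2, 7/2)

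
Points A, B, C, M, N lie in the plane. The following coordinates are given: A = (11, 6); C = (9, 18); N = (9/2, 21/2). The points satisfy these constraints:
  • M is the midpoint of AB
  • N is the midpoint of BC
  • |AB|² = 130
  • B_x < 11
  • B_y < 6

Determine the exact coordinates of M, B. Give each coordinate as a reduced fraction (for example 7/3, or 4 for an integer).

M = (11/2, 9/2)
B = (0, 3)

1. B_x = 0  [B = 2·N−C = 2·(9/2, 21/2)−(9, 18)]
2. B_y = 3  [B = 2·N−C = 2·(9/2, 21/2)−(9, 18)]
   so B = (0, 3)
3. M_x = 11/2  [2·M = A+B = (11, 6)+(0, 3)]
4. M_y = 9/2  [2·M = A+B = (11, 6)+(0, 3)]
   so M = (11/2, 9/2)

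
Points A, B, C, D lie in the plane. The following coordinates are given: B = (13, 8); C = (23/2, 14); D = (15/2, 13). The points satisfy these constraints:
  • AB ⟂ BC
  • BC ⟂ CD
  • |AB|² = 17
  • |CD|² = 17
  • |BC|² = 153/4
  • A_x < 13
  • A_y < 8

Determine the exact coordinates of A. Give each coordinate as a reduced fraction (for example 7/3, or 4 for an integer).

1. A_x = 9  [[AB ⟂ BC ⇒ 3/2x-6y+57/2=0] ∩ [|A−(13, 8)|²=17]]
2. A_y = 7  [[AB ⟂ BC ⇒ 3/2x-6y+57/2=0] ∩ [|A−(13, 8)|²=17]]
   so A = (9, 7)

A = (9, 7)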